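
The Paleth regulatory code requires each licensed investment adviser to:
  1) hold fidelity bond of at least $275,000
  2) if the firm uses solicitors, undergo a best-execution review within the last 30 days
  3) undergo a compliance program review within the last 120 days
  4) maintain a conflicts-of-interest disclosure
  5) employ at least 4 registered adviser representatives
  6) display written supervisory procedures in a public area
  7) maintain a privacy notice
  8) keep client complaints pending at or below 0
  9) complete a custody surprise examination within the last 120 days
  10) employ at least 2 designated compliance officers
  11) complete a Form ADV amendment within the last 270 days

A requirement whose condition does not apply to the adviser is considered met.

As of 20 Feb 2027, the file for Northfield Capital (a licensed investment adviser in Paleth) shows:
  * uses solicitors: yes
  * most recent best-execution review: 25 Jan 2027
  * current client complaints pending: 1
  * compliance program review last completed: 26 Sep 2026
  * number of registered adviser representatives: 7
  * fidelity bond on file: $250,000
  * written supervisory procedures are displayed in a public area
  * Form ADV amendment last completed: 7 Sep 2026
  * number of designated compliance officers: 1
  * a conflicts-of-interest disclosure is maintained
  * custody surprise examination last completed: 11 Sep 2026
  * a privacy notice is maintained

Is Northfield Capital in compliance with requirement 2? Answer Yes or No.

Yes

2. condition 'uses solicitors' holds; best-execution review 26 days ago vs limit 30 → met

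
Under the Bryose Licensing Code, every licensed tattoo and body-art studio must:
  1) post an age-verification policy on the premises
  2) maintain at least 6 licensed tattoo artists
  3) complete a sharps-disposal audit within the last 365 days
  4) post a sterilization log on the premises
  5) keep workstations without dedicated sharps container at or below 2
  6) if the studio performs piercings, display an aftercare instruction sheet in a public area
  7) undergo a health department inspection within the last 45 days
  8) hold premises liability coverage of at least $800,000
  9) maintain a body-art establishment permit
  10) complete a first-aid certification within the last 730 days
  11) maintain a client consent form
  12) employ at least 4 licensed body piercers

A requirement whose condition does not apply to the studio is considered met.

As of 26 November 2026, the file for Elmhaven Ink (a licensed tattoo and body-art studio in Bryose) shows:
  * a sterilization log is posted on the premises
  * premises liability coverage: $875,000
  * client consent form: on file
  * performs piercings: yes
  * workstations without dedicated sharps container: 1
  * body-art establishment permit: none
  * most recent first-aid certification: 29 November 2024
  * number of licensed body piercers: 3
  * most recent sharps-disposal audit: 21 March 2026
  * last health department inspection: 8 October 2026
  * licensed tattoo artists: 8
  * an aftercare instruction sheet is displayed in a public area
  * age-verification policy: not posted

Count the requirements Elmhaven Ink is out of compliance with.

1. age-verification policy absent → not met
2. licensed tattoo artists 8 ≥ 6 → met
3. sharps-disposal audit 250 days ago vs limit 365 → met
4. sterilization log present → met
5. workstations without dedicated sharps container 1 ≤ 2 → met
6. condition 'performs piercings' holds; aftercare instruction sheet present → met
7. health department inspection 49 days ago vs limit 45 → not met
8. premises liability coverage $875,000 ≥ $800,000 → met
9. body-art establishment permit absent → not met
10. first-aid certification 727 days ago vs limit 730 → met
11. client consent form present → met
12. licensed body piercers 3 < 4 → not met
Not met: 4 of 12

4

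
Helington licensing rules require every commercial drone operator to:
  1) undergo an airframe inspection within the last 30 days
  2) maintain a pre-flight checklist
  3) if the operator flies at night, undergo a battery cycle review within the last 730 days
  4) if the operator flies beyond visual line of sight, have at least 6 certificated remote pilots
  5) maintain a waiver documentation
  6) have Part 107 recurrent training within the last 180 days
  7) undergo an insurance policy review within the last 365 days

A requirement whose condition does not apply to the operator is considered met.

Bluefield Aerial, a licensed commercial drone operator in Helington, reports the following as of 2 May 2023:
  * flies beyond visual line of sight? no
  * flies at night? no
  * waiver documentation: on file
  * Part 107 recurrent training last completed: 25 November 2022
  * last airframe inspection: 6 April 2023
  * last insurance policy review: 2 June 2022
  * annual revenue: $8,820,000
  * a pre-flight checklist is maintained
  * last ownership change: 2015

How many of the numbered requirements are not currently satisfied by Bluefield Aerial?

1. airframe inspection 26 days ago vs limit 30 → met
2. pre-flight checklist present → met
3. condition 'flies at night' does not hold → requirement n/a → met
4. condition 'flies beyond visual line of sight' does not hold → requirement n/a → met
5. waiver documentation present → met
6. Part 107 recurrent training 158 days ago vs limit 180 → met
7. insurance policy review 334 days ago vs limit 365 → met
Not met: 0 of 7

0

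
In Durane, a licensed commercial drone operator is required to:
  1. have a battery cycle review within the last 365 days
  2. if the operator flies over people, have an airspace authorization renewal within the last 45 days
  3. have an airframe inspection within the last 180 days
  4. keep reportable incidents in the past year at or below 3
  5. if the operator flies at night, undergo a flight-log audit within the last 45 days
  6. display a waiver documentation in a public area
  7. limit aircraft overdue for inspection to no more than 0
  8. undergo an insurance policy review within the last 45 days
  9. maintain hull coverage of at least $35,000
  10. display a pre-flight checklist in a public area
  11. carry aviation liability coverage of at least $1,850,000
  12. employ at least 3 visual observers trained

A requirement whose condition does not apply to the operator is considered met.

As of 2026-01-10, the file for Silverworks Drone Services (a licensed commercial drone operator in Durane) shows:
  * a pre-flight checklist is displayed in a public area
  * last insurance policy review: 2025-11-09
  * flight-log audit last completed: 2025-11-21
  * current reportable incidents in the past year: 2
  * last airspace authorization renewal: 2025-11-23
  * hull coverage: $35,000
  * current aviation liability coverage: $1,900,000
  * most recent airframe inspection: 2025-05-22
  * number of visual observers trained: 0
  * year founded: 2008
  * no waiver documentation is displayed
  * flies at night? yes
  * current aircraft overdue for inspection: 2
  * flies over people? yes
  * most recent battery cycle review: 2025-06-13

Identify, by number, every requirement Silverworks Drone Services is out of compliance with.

2, 3, 5, 6, 7, 8, 12

1. battery cycle review 211 days ago vs limit 365 → met
2. condition 'flies over people' holds; airspace authorization renewal 48 days ago vs limit 45 → not met
3. airframe inspection 233 days ago vs limit 180 → not met
4. reportable incidents in the past year 2 ≤ 3 → met
5. condition 'flies at night' holds; flight-log audit 50 days ago vs limit 45 → not met
6. waiver documentation absent → not met
7. aircraft overdue for inspection 2 > 0 → not met
8. insurance policy review 62 days ago vs limit 45 → not met
9. hull coverage $35,000 ≥ $35,000 → met
10. pre-flight checklist present → met
11. aviation liability coverage $1,900,000 ≥ $1,850,000 → met
12. visual observers trained 0 < 3 → not met
Not met: 2, 3, 5, 6, 7, 8, 12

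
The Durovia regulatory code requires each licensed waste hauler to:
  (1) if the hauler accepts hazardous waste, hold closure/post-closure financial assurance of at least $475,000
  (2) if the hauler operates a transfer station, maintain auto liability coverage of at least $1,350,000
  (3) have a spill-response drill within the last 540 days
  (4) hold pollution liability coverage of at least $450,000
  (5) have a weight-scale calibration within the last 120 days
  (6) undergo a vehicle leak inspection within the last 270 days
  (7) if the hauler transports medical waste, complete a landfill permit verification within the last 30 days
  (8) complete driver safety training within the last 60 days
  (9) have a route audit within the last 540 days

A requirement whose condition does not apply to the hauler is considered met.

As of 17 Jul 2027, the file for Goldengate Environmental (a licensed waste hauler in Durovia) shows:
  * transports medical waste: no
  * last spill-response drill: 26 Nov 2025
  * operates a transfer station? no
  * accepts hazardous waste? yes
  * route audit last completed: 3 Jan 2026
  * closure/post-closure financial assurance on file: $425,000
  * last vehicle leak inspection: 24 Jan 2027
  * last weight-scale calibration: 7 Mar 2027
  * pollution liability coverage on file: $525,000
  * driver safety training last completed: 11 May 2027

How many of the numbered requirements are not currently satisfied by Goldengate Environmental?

5

1. condition 'accepts hazardous waste' holds; closure/post-closure financial assurance $425,000 < $475,000 → not met
2. condition 'operates a transfer station' does not hold → requirement n/a → met
3. spill-response drill 598 days ago vs limit 540 → not met
4. pollution liability coverage $525,000 ≥ $450,000 → met
5. weight-scale calibration 132 days ago vs limit 120 → not met
6. vehicle leak inspection 174 days ago vs limit 270 → met
7. condition 'transports medical waste' does not hold → requirement n/a → met
8. driver safety training 67 days ago vs limit 60 → not met
9. route audit 560 days ago vs limit 540 → not met
Not met: 5 of 9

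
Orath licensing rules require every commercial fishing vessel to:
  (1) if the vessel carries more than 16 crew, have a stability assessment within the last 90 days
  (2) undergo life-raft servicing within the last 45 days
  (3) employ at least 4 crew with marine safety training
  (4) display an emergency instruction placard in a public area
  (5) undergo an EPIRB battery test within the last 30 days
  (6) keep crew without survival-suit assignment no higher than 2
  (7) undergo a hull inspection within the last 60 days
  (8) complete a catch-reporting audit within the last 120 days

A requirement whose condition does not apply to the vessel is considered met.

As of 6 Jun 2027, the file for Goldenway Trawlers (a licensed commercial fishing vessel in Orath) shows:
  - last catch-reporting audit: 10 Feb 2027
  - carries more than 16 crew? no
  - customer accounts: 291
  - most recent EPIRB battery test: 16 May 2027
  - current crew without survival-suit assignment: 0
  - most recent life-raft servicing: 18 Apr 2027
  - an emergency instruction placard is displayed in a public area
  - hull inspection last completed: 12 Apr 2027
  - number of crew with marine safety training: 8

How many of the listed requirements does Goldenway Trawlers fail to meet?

1

1. condition 'carries more than 16 crew' does not hold → requirement n/a → met
2. life-raft servicing 49 days ago vs limit 45 → not met
3. crew with marine safety training 8 ≥ 4 → met
4. emergency instruction placard present → met
5. EPIRB battery test 21 days ago vs limit 30 → met
6. crew without survival-suit assignment 0 ≤ 2 → met
7. hull inspection 55 days ago vs limit 60 → met
8. catch-reporting audit 116 days ago vs limit 120 → met
Not met: 1 of 8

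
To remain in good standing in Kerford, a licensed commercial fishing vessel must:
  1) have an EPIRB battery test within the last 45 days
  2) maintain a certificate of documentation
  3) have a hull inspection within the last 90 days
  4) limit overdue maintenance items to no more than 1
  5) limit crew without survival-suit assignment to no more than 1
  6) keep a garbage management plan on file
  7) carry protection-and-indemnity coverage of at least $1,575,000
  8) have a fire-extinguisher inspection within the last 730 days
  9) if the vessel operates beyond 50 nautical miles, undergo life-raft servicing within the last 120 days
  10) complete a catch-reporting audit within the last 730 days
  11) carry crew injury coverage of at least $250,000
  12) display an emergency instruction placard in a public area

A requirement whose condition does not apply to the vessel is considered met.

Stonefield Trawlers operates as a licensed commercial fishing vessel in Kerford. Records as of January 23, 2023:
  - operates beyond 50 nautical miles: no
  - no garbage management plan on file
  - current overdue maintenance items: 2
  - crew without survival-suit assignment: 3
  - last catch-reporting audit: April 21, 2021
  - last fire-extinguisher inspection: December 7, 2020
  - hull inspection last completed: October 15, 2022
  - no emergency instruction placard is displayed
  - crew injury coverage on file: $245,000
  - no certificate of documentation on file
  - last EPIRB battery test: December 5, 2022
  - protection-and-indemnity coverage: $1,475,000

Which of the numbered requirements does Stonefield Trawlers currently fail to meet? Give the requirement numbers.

1. EPIRB battery test 49 days ago vs limit 45 → not met
2. certificate of documentation absent → not met
3. hull inspection 100 days ago vs limit 90 → not met
4. overdue maintenance items 2 > 1 → not met
5. crew without survival-suit assignment 3 > 1 → not met
6. garbage management plan absent → not met
7. protection-and-indemnity coverage $1,475,000 < $1,575,000 → not met
8. fire-extinguisher inspection 777 days ago vs limit 730 → not met
9. condition 'operates beyond 50 nautical miles' does not hold → requirement n/a → met
10. catch-reporting audit 642 days ago vs limit 730 → met
11. crew injury coverage $245,000 < $250,000 → not met
12. emergency instruction placard absent → not met
Not met: 1, 2, 3, 4, 5, 6, 7, 8, 11, 12

1, 2, 3, 4, 5, 6, 7, 8, 11, 12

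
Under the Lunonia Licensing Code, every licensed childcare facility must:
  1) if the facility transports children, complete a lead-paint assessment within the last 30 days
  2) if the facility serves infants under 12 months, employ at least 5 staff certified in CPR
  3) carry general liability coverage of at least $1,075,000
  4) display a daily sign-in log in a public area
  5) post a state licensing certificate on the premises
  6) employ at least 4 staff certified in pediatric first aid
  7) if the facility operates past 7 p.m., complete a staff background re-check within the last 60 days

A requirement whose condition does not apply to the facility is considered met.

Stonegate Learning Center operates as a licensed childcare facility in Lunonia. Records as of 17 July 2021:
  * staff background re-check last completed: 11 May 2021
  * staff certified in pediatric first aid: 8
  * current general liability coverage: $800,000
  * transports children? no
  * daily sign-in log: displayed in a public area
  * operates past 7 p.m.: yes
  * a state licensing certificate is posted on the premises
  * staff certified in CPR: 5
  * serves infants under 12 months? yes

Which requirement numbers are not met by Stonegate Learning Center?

3, 7

1. condition 'transports children' does not hold → requirement n/a → met
2. condition 'serves infants under 12 months' holds; staff certified in CPR 5 ≥ 5 → met
3. general liability coverage $800,000 < $1,075,000 → not met
4. daily sign-in log present → met
5. state licensing certificate present → met
6. staff certified in pediatric first aid 8 ≥ 4 → met
7. condition 'operates past 7 p.m.' holds; staff background re-check 67 days ago vs limit 60 → not met
Not met: 3, 7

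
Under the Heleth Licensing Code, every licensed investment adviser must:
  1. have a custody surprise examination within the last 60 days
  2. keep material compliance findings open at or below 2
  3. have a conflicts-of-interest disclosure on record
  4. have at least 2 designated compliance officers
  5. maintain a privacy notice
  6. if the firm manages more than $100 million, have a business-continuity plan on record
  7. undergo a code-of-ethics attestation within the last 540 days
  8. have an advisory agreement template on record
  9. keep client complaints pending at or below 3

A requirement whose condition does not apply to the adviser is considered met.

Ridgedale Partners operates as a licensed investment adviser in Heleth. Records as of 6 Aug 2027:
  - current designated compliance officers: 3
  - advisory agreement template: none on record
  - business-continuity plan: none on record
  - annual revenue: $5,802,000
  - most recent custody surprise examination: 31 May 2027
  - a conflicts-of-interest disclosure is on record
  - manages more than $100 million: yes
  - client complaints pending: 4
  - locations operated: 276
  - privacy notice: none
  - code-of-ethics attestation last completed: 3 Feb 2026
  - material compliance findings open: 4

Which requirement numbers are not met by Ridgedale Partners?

1. custody surprise examination 67 days ago vs limit 60 → not met
2. material compliance findings open 4 > 2 → not met
3. conflicts-of-interest disclosure present → met
4. designated compliance officers 3 ≥ 2 → met
5. privacy notice absent → not met
6. condition 'manages more than $100 million' holds; business-continuity plan absent → not met
7. code-of-ethics attestation 549 days ago vs limit 540 → not met
8. advisory agreement template absent → not met
9. client complaints pending 4 > 3 → not met
Not met: 1, 2, 5, 6, 7, 8, 9

1, 2, 5, 6, 7, 8, 9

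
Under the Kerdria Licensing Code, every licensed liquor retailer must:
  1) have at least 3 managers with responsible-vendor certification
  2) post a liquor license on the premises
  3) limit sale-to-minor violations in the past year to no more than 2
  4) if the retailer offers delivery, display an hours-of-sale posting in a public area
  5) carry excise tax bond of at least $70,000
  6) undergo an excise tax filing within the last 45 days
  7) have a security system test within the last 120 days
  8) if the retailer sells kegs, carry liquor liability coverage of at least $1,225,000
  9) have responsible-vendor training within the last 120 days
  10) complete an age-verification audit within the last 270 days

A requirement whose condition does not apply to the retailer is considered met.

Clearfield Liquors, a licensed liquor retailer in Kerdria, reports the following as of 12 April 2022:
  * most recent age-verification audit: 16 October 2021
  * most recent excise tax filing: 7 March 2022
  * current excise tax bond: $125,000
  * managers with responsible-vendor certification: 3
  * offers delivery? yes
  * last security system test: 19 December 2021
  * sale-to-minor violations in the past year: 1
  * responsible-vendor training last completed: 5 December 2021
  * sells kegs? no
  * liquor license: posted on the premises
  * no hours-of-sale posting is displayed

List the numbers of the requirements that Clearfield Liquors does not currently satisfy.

1. managers with responsible-vendor certification 3 ≥ 3 → met
2. liquor license present → met
3. sale-to-minor violations in the past year 1 ≤ 2 → met
4. condition 'offers delivery' holds; hours-of-sale posting absent → not met
5. excise tax bond $125,000 ≥ $70,000 → met
6. excise tax filing 36 days ago vs limit 45 → met
7. security system test 114 days ago vs limit 120 → met
8. condition 'sells kegs' does not hold → requirement n/a → met
9. responsible-vendor training 128 days ago vs limit 120 → not met
10. age-verification audit 178 days ago vs limit 270 → met
Not met: 4, 9

4, 9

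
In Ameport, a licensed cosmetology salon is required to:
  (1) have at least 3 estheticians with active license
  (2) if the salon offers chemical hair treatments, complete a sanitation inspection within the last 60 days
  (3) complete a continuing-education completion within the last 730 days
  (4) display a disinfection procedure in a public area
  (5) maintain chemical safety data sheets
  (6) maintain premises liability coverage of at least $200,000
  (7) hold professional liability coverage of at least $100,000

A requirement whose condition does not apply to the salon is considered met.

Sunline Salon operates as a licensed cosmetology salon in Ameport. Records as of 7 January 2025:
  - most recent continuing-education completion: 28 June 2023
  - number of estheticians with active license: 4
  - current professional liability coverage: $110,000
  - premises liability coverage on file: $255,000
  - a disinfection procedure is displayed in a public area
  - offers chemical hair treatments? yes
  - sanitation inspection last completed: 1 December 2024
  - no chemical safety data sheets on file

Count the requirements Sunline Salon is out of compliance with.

1

1. estheticians with active license 4 ≥ 3 → met
2. condition 'offers chemical hair treatments' holds; sanitation inspection 37 days ago vs limit 60 → met
3. continuing-education completion 559 days ago vs limit 730 → met
4. disinfection procedure present → met
5. chemical safety data sheets absent → not met
6. premises liability coverage $255,000 ≥ $200,000 → met
7. professional liability coverage $110,000 ≥ $100,000 → met
Not met: 1 of 7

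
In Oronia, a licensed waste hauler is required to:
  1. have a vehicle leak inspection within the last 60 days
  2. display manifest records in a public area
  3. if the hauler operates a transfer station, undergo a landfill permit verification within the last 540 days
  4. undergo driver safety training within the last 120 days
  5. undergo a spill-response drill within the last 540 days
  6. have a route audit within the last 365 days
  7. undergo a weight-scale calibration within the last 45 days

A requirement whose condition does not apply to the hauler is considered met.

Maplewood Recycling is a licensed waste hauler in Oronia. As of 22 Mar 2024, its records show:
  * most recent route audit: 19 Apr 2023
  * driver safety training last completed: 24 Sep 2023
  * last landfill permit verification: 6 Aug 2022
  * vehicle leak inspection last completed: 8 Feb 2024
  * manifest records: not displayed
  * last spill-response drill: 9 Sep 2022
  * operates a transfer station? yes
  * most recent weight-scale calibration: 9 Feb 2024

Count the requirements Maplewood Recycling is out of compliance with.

1. vehicle leak inspection 43 days ago vs limit 60 → met
2. manifest records absent → not met
3. condition 'operates a transfer station' holds; landfill permit verification 594 days ago vs limit 540 → not met
4. driver safety training 180 days ago vs limit 120 → not met
5. spill-response drill 560 days ago vs limit 540 → not met
6. route audit 338 days ago vs limit 365 → met
7. weight-scale calibration 42 days ago vs limit 45 → met
Not met: 4 of 7

4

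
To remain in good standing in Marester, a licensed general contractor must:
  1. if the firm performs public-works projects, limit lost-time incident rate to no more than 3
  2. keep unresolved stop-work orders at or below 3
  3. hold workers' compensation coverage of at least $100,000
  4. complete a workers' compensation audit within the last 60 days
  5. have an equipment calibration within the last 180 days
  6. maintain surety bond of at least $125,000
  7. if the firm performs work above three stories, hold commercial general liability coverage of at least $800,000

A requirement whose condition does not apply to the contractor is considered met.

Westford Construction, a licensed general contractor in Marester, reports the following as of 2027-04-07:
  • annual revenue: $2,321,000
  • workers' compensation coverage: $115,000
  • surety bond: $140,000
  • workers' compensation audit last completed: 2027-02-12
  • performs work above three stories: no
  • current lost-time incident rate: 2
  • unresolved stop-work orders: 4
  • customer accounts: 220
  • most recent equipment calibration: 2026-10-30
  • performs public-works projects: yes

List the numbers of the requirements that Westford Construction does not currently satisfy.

1. condition 'performs public-works projects' holds; lost-time incident rate 2 ≤ 3 → met
2. unresolved stop-work orders 4 > 3 → not met
3. workers' compensation coverage $115,000 ≥ $100,000 → met
4. workers' compensation audit 54 days ago vs limit 60 → met
5. equipment calibration 159 days ago vs limit 180 → met
6. surety bond $140,000 ≥ $125,000 → met
7. condition 'performs work above three stories' does not hold → requirement n/a → met
Not met: 2

2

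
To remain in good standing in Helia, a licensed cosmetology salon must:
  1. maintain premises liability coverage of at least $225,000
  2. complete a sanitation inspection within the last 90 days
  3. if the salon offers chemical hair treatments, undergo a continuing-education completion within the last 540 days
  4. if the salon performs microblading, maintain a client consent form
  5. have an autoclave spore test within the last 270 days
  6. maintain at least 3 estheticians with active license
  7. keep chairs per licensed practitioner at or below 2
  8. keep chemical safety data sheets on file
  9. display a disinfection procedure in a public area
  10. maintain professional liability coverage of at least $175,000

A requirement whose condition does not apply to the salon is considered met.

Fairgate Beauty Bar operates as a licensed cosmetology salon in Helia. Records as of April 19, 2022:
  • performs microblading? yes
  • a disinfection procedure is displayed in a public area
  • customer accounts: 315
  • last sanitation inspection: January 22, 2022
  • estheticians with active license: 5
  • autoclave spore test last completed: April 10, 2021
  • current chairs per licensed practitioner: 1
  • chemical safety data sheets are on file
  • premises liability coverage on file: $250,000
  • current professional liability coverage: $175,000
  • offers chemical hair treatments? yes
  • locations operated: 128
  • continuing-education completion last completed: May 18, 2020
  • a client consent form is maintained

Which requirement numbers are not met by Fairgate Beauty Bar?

3, 5

1. premises liability coverage $250,000 ≥ $225,000 → met
2. sanitation inspection 87 days ago vs limit 90 → met
3. condition 'offers chemical hair treatments' holds; continuing-education completion 701 days ago vs limit 540 → not met
4. condition 'performs microblading' holds; client consent form present → met
5. autoclave spore test 374 days ago vs limit 270 → not met
6. estheticians with active license 5 ≥ 3 → met
7. chairs per licensed practitioner 1 ≤ 2 → met
8. chemical safety data sheets present → met
9. disinfection procedure present → met
10. professional liability coverage $175,000 ≥ $175,000 → met
Not met: 3, 5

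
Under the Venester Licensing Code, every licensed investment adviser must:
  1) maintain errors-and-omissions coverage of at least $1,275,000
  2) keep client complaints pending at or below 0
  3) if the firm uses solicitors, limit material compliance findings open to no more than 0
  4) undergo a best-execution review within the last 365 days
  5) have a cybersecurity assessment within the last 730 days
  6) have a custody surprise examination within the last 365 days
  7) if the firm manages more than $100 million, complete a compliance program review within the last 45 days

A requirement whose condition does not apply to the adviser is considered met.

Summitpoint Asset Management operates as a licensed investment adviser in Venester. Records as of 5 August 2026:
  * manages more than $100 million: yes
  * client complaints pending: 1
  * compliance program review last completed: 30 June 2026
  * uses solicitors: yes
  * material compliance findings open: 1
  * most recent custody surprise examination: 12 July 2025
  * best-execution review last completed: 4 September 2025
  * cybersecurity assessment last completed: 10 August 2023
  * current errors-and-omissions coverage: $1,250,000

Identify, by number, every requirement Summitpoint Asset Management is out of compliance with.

1, 2, 3, 5, 6

1. errors-and-omissions coverage $1,250,000 < $1,275,000 → not met
2. client complaints pending 1 > 0 → not met
3. condition 'uses solicitors' holds; material compliance findings open 1 > 0 → not met
4. best-execution review 335 days ago vs limit 365 → met
5. cybersecurity assessment 1091 days ago vs limit 730 → not met
6. custody surprise examination 389 days ago vs limit 365 → not met
7. condition 'manages more than $100 million' holds; compliance program review 36 days ago vs limit 45 → met
Not met: 1, 2, 3, 5, 6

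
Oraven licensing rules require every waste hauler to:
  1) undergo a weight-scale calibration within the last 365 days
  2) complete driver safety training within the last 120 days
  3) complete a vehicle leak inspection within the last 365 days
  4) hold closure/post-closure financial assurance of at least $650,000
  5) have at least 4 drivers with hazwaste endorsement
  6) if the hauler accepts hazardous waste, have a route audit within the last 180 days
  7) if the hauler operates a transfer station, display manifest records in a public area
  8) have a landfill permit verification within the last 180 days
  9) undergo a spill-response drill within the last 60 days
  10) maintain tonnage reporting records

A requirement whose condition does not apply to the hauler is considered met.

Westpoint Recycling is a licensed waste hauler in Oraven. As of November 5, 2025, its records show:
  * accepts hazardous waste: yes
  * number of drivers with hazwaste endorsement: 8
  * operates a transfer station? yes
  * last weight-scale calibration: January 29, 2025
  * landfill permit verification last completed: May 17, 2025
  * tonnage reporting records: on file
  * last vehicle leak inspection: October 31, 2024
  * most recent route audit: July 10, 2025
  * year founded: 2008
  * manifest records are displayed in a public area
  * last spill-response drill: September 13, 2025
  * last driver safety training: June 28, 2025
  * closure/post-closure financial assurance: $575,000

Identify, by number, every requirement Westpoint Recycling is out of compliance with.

1. weight-scale calibration 280 days ago vs limit 365 → met
2. driver safety training 130 days ago vs limit 120 → not met
3. vehicle leak inspection 370 days ago vs limit 365 → not met
4. closure/post-closure financial assurance $575,000 < $650,000 → not met
5. drivers with hazwaste endorsement 8 ≥ 4 → met
6. condition 'accepts hazardous waste' holds; route audit 118 days ago vs limit 180 → met
7. condition 'operates a transfer station' holds; manifest records present → met
8. landfill permit verification 172 days ago vs limit 180 → met
9. spill-response drill 53 days ago vs limit 60 → met
10. tonnage reporting records present → met
Not met: 2, 3, 4

2, 3, 4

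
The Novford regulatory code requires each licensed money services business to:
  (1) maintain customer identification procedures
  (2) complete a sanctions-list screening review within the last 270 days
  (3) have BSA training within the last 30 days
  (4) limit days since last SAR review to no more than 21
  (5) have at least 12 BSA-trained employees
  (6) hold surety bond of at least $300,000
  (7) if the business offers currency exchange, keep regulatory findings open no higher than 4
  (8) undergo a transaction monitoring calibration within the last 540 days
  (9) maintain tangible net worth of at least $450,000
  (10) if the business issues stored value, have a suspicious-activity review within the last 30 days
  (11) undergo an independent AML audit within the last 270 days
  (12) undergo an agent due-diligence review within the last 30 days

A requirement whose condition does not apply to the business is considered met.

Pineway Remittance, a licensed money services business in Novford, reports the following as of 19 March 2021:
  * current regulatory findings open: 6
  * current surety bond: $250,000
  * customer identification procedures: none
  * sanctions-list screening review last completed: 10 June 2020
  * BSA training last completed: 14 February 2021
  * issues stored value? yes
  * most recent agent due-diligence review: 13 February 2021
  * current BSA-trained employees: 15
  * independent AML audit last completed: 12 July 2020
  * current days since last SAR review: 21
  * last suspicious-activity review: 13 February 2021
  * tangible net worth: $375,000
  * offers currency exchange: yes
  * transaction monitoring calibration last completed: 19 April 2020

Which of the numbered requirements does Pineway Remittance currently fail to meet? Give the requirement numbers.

1. customer identification procedures absent → not met
2. sanctions-list screening review 282 days ago vs limit 270 → not met
3. BSA training 33 days ago vs limit 30 → not met
4. days since last SAR review 21 ≤ 21 → met
5. BSA-trained employees 15 ≥ 12 → met
6. surety bond $250,000 < $300,000 → not met
7. condition 'offers currency exchange' holds; regulatory findings open 6 > 4 → not met
8. transaction monitoring calibration 334 days ago vs limit 540 → met
9. tangible net worth $375,000 < $450,000 → not met
10. condition 'issues stored value' holds; suspicious-activity review 34 days ago vs limit 30 → not met
11. independent AML audit 250 days ago vs limit 270 → met
12. agent due-diligence review 34 days ago vs limit 30 → not met
Not met: 1, 2, 3, 6, 7, 9, 10, 12

1, 2, 3, 6, 7, 9, 10, 12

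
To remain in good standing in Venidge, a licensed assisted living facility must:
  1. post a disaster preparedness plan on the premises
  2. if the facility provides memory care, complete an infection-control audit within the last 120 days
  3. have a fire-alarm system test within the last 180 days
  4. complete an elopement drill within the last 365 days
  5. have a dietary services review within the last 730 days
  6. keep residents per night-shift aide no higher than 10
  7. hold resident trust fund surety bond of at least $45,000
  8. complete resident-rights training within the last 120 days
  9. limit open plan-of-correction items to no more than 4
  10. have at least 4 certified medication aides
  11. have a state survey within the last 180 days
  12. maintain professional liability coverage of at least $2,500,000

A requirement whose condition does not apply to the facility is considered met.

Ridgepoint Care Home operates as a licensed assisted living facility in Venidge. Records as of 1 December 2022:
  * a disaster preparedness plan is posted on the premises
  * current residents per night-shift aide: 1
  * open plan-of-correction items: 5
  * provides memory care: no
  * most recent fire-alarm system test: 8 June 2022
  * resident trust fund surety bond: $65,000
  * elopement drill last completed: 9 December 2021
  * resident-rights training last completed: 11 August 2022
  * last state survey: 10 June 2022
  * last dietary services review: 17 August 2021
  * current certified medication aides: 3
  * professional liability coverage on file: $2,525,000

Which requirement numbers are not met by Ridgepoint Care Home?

1. disaster preparedness plan present → met
2. condition 'provides memory care' does not hold → requirement n/a → met
3. fire-alarm system test 176 days ago vs limit 180 → met
4. elopement drill 357 days ago vs limit 365 → met
5. dietary services review 471 days ago vs limit 730 → met
6. residents per night-shift aide 1 ≤ 10 → met
7. resident trust fund surety bond $65,000 ≥ $45,000 → met
8. resident-rights training 112 days ago vs limit 120 → met
9. open plan-of-correction items 5 > 4 → not met
10. certified medication aides 3 < 4 → not met
11. state survey 174 days ago vs limit 180 → met
12. professional liability coverage $2,525,000 ≥ $2,500,000 → met
Not met: 9, 10

9, 10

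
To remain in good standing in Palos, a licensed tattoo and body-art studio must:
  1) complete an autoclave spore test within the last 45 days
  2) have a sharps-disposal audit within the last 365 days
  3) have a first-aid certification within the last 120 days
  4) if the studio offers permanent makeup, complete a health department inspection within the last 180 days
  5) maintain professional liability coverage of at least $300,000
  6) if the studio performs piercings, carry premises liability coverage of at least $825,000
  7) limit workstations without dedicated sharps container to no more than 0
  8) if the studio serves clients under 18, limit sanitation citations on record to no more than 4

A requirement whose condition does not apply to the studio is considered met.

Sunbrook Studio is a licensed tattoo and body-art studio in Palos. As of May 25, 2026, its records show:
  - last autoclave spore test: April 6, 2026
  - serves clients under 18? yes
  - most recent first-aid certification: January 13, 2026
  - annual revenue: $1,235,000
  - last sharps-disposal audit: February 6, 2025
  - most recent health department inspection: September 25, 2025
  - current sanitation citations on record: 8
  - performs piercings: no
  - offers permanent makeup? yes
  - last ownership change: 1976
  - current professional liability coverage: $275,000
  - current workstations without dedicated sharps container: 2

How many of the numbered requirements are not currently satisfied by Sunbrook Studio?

7

1. autoclave spore test 49 days ago vs limit 45 → not met
2. sharps-disposal audit 473 days ago vs limit 365 → not met
3. first-aid certification 132 days ago vs limit 120 → not met
4. condition 'offers permanent makeup' holds; health department inspection 242 days ago vs limit 180 → not met
5. professional liability coverage $275,000 < $300,000 → not met
6. condition 'performs piercings' does not hold → requirement n/a → met
7. workstations without dedicated sharps container 2 > 0 → not met
8. condition 'serves clients under 18' holds; sanitation citations on record 8 > 4 → not met
Not met: 7 of 8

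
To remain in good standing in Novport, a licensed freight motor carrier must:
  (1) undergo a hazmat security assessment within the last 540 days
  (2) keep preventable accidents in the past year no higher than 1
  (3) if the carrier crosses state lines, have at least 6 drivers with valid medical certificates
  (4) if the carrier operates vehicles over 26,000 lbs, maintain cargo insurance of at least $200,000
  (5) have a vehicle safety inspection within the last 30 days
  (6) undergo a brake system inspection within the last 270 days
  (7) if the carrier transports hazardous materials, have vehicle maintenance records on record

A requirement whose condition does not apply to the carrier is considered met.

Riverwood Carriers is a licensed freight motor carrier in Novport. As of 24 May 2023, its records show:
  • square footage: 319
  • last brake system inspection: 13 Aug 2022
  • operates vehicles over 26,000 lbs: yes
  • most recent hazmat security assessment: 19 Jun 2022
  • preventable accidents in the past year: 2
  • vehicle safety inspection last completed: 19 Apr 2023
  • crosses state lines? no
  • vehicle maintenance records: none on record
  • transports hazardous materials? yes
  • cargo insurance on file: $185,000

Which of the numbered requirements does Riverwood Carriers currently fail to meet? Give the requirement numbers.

1. hazmat security assessment 339 days ago vs limit 540 → met
2. preventable accidents in the past year 2 > 1 → not met
3. condition 'crosses state lines' does not hold → requirement n/a → met
4. condition 'operates vehicles over 26,000 lbs' holds; cargo insurance $185,000 < $200,000 → not met
5. vehicle safety inspection 35 days ago vs limit 30 → not met
6. brake system inspection 284 days ago vs limit 270 → not met
7. condition 'transports hazardous materials' holds; vehicle maintenance records absent → not met
Not met: 2, 4, 5, 6, 7

2, 4, 5, 6, 7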